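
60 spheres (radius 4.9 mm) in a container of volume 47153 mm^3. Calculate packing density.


V_sphere = 4/3*pi*4.9^3 = 492.807 mm^3
Total V = 60*492.807 = 29568.42 mm^3
PD = 29568.42 / 47153 = 0.627

0.627


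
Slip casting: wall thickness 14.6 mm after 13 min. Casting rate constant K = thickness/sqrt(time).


K = 14.6 / sqrt(13) = 14.6 / 3.6056 = 4.049 mm/min^0.5

4.049


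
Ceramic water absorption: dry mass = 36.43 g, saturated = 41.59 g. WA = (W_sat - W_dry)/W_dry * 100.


WA = (41.59 - 36.43) / 36.43 * 100 = 14.16%

14.16


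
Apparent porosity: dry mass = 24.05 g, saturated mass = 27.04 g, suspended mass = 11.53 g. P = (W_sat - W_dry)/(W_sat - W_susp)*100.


P = (27.04 - 24.05) / (27.04 - 11.53) * 100 = 2.99 / 15.51 * 100 = 19.3%

19.3


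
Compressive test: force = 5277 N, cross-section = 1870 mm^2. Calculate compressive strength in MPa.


CS = 5277 / 1870 = 2.8 MPa

2.8


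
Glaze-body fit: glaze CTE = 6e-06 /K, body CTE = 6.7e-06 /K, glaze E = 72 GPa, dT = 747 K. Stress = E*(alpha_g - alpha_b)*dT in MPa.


Stress = 72*1000*(6e-06 - 6.7e-06)*747 = -37.6 MPa

-37.6


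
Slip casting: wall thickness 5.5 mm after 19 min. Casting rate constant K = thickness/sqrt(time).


K = 5.5 / sqrt(19) = 5.5 / 4.3589 = 1.262 mm/min^0.5

1.262


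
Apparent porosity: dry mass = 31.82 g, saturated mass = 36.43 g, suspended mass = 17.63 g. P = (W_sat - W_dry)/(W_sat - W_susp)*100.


P = (36.43 - 31.82) / (36.43 - 17.63) * 100 = 4.61 / 18.8 * 100 = 24.5%

24.5


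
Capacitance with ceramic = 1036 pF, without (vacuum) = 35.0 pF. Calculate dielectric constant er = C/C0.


er = 1036 / 35.0 = 29.6

29.6


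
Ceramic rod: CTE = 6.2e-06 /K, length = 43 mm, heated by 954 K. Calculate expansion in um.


dL = 6.2e-06 * 43 * 954 * 1000 = 254.336 um

254.336


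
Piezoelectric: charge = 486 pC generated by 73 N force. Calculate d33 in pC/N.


d33 = 486 / 73 = 6.7 pC/N

6.7


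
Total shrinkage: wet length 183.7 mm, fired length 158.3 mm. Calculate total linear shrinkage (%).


TS = (183.7 - 158.3) / 183.7 * 100 = 13.83%

13.83


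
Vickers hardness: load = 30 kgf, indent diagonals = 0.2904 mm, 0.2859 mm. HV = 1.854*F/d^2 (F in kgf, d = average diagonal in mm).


d_avg = (0.2904+0.2859)/2 = 0.28815 mm
HV = 1.854*30/0.28815^2 = 670

670


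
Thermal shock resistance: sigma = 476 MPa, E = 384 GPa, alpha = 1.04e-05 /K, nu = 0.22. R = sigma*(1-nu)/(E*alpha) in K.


R = 476*(1-0.22)/(384*1000*1.04e-05) = 93 K

93


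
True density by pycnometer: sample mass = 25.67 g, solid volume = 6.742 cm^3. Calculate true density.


TD = 25.67 / 6.742 = 3.807 g/cm^3

3.807


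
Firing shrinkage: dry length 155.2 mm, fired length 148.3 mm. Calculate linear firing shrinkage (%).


FS = (155.2 - 148.3) / 155.2 * 100 = 4.45%

4.45


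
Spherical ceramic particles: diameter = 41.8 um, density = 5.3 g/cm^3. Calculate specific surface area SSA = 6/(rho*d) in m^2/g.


SSA = 6 / (5.3 * 41.8) = 0.027 m^2/g

0.027


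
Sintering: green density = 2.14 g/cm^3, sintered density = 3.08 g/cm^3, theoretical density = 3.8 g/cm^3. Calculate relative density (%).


Relative = 3.08 / 3.8 * 100 = 81.1%

81.1


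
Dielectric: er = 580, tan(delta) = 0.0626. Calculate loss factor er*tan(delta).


Loss = 580 * 0.0626 = 36.308

36.308


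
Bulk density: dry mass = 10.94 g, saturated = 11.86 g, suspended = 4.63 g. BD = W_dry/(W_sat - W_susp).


BD = 10.94 / (11.86 - 4.63) = 10.94 / 7.23 = 1.513 g/cm^3

1.513


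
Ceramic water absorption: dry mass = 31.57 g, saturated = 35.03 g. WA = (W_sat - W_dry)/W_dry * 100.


WA = (35.03 - 31.57) / 31.57 * 100 = 10.96%

10.96


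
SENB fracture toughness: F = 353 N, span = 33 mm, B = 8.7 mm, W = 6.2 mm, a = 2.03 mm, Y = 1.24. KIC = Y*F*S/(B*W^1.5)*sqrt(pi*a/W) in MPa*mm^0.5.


KIC = 1.24*353*33/(8.7*6.2^1.5)*sqrt(pi*2.03/6.2) = 109.08

109.08


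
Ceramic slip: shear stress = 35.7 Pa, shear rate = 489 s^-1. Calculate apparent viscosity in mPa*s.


eta = tau/gamma * 1000 = 35.7/489 * 1000 = 73.0 mPa*s

73.0


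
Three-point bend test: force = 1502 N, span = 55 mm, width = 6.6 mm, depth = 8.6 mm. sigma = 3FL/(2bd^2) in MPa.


sigma = 3*1502*55/(2*6.6*8.6^2) = 253.9 MPa

253.9


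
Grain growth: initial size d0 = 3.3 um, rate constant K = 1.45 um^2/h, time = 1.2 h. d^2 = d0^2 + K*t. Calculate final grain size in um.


d^2 = 3.3^2 + 1.45*1.2 = 12.63
d = sqrt(12.63) = 3.55 um

3.55


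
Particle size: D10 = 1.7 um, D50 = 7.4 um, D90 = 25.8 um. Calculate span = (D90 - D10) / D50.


Span = (25.8 - 1.7) / 7.4 = 24.1 / 7.4 = 3.257

3.257


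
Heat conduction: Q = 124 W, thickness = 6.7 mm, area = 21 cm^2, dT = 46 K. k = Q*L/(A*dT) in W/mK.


k = 124*6.7/1000/(21/10000*46) = 8.6 W/mK

8.6


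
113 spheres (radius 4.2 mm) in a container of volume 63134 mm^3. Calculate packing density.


V_sphere = 4/3*pi*4.2^3 = 310.3391 mm^3
Total V = 113*310.3391 = 35068.3183 mm^3
PD = 35068.3183 / 63134 = 0.555

0.555


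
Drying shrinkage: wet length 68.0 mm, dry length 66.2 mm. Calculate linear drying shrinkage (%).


DS = (68.0 - 66.2) / 68.0 * 100 = 2.65%

2.65


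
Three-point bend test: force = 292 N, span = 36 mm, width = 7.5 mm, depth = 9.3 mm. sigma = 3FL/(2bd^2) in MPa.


sigma = 3*292*36/(2*7.5*9.3^2) = 24.3 MPa

24.3


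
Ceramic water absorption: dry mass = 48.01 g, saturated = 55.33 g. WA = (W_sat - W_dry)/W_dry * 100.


WA = (55.33 - 48.01) / 48.01 * 100 = 15.25%

15.25


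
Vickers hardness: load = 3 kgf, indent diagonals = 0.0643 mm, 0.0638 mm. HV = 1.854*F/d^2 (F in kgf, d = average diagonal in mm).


d_avg = (0.0643+0.0638)/2 = 0.06405 mm
HV = 1.854*3/0.06405^2 = 1356

1356


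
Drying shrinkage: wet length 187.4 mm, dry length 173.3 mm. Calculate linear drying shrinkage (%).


DS = (187.4 - 173.3) / 187.4 * 100 = 7.52%

7.52


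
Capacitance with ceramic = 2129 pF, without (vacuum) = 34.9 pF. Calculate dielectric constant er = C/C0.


er = 2129 / 34.9 = 61.0

61.0


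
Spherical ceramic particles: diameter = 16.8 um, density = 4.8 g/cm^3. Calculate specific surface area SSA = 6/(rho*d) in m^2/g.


SSA = 6 / (4.8 * 16.8) = 0.074 m^2/g

0.074


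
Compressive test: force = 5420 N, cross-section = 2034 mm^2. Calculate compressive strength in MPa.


CS = 5420 / 2034 = 2.7 MPa

2.7


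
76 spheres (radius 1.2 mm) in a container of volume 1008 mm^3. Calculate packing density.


V_sphere = 4/3*pi*1.2^3 = 7.2382 mm^3
Total V = 76*7.2382 = 550.1032 mm^3
PD = 550.1032 / 1008 = 0.546

0.546


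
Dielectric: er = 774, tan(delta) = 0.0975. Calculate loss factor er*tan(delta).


Loss = 774 * 0.0975 = 75.465

75.465


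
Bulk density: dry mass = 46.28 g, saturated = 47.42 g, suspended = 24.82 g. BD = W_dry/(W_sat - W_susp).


BD = 46.28 / (47.42 - 24.82) = 46.28 / 22.6 = 2.048 g/cm^3

2.048


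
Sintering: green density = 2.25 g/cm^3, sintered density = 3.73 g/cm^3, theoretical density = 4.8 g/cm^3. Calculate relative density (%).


Relative = 3.73 / 4.8 * 100 = 77.7%

77.7


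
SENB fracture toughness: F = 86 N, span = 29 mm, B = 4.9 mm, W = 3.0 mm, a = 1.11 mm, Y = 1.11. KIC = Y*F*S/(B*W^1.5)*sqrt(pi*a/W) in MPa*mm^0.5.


KIC = 1.11*86*29/(4.9*3.0^1.5)*sqrt(pi*1.11/3.0) = 117.22

117.22


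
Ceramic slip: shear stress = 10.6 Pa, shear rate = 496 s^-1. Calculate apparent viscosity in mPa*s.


eta = tau/gamma * 1000 = 10.6/496 * 1000 = 21.4 mPa*s

21.4


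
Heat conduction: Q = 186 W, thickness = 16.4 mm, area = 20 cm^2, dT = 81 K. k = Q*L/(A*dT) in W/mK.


k = 186*16.4/1000/(20/10000*81) = 18.83 W/mK

18.83


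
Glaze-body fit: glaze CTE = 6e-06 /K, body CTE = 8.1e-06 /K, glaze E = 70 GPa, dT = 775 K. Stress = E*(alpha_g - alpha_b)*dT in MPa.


Stress = 70*1000*(6e-06 - 8.1e-06)*775 = -113.9 MPa

-113.9


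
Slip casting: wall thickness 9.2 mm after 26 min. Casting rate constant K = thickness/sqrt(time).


K = 9.2 / sqrt(26) = 9.2 / 5.099 = 1.804 mm/min^0.5

1.804


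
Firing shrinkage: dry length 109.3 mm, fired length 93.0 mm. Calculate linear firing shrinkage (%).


FS = (109.3 - 93.0) / 109.3 * 100 = 14.91%

14.91


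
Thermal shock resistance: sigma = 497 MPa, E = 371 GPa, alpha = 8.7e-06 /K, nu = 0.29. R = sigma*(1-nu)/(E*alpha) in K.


R = 497*(1-0.29)/(371*1000*8.7e-06) = 109 K

109


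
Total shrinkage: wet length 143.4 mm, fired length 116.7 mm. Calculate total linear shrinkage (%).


TS = (143.4 - 116.7) / 143.4 * 100 = 18.62%

18.62


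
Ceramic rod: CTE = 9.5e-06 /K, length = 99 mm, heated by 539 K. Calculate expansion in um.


dL = 9.5e-06 * 99 * 539 * 1000 = 506.93 um

506.93


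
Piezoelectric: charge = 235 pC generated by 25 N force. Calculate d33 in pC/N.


d33 = 235 / 25 = 9.4 pC/N

9.4


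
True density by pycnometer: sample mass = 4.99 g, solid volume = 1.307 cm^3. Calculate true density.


TD = 4.99 / 1.307 = 3.818 g/cm^3

3.818


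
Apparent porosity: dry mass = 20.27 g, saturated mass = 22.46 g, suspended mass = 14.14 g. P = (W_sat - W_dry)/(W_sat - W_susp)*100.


P = (22.46 - 20.27) / (22.46 - 14.14) * 100 = 2.19 / 8.32 * 100 = 26.3%

26.3


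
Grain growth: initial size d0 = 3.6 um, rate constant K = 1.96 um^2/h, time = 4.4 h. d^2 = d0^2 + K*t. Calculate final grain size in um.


d^2 = 3.6^2 + 1.96*4.4 = 21.584
d = sqrt(21.584) = 4.65 um

4.65


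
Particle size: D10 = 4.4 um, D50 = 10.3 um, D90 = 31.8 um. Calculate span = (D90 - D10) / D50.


Span = (31.8 - 4.4) / 10.3 = 27.4 / 10.3 = 2.66

2.66


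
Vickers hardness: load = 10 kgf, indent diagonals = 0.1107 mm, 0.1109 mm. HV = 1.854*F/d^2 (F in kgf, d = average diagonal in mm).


d_avg = (0.1107+0.1109)/2 = 0.1108 mm
HV = 1.854*10/0.1108^2 = 1510

1510


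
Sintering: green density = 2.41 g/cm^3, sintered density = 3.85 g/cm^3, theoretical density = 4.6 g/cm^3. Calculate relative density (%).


Relative = 3.85 / 4.6 * 100 = 83.7%

83.7


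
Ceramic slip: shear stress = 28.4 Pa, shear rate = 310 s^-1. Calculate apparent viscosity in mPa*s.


eta = tau/gamma * 1000 = 28.4/310 * 1000 = 91.6 mPa*s

91.6


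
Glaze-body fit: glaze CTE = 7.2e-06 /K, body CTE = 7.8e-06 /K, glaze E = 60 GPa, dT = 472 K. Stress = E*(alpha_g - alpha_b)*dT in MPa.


Stress = 60*1000*(7.2e-06 - 7.8e-06)*472 = -17.0 MPa

-17.0


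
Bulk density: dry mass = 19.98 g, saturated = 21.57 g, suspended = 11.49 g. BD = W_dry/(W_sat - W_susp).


BD = 19.98 / (21.57 - 11.49) = 19.98 / 10.08 = 1.982 g/cm^3

1.982


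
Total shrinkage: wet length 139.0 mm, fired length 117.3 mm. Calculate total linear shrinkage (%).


TS = (139.0 - 117.3) / 139.0 * 100 = 15.61%

15.61


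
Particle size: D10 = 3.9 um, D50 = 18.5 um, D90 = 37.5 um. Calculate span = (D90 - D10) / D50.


Span = (37.5 - 3.9) / 18.5 = 33.6 / 18.5 = 1.816

1.816


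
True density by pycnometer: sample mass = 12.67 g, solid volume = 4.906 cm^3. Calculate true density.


TD = 12.67 / 4.906 = 2.583 g/cm^3

2.583


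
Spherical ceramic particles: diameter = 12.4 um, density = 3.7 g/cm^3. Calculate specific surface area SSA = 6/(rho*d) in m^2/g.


SSA = 6 / (3.7 * 12.4) = 0.131 m^2/g

0.131


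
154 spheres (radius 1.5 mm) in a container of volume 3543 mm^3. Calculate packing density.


V_sphere = 4/3*pi*1.5^3 = 14.1372 mm^3
Total V = 154*14.1372 = 2177.1288 mm^3
PD = 2177.1288 / 3543 = 0.614

0.614


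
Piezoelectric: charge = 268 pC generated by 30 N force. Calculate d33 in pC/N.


d33 = 268 / 30 = 8.9 pC/N

8.9


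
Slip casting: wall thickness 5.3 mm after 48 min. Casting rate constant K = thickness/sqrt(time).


K = 5.3 / sqrt(48) = 5.3 / 6.9282 = 0.765 mm/min^0.5

0.765


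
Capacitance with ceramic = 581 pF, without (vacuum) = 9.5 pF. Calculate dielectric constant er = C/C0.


er = 581 / 9.5 = 61.16

61.16


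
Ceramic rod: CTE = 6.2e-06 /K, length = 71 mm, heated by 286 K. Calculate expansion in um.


dL = 6.2e-06 * 71 * 286 * 1000 = 125.897 um

125.897


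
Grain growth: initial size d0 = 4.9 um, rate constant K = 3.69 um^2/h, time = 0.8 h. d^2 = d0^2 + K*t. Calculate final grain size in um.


d^2 = 4.9^2 + 3.69*0.8 = 26.962
d = sqrt(26.962) = 5.19 um

5.19


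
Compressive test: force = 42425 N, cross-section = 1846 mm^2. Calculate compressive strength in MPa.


CS = 42425 / 1846 = 23.0 MPa

23.0


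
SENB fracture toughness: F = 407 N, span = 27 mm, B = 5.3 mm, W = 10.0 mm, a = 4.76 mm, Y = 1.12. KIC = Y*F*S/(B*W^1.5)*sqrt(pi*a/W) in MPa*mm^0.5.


KIC = 1.12*407*27/(5.3*10.0^1.5)*sqrt(pi*4.76/10.0) = 89.8

89.8


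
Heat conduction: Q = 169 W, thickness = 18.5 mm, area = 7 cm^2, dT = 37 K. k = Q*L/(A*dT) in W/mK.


k = 169*18.5/1000/(7/10000*37) = 120.71 W/mK

120.71


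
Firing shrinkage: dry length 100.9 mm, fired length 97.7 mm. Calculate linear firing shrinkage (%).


FS = (100.9 - 97.7) / 100.9 * 100 = 3.17%

3.17


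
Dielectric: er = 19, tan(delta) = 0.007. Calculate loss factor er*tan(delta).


Loss = 19 * 0.007 = 0.133

0.133


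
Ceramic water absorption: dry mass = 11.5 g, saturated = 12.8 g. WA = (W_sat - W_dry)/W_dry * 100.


WA = (12.8 - 11.5) / 11.5 * 100 = 11.3%

11.3


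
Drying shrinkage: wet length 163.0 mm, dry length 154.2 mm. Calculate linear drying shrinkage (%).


DS = (163.0 - 154.2) / 163.0 * 100 = 5.4%

5.4


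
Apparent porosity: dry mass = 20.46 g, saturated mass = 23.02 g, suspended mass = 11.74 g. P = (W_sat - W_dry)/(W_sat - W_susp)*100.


P = (23.02 - 20.46) / (23.02 - 11.74) * 100 = 2.56 / 11.28 * 100 = 22.7%

22.7


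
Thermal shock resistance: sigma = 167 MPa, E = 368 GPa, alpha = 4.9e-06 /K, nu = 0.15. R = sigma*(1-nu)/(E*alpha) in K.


R = 167*(1-0.15)/(368*1000*4.9e-06) = 79 K

79


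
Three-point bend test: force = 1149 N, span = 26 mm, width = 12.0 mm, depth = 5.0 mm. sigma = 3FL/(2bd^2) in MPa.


sigma = 3*1149*26/(2*12.0*5.0^2) = 149.4 MPa

149.4


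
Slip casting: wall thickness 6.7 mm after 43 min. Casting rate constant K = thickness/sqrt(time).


K = 6.7 / sqrt(43) = 6.7 / 6.5574 = 1.022 mm/min^0.5

1.022


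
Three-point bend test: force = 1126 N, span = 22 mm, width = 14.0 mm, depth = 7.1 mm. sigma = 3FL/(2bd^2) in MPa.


sigma = 3*1126*22/(2*14.0*7.1^2) = 52.7 MPa

52.7


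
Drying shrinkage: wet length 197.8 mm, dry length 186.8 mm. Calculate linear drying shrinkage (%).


DS = (197.8 - 186.8) / 197.8 * 100 = 5.56%

5.56


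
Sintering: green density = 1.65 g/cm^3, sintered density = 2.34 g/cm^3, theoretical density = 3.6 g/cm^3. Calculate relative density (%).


Relative = 2.34 / 3.6 * 100 = 65.0%

65.0


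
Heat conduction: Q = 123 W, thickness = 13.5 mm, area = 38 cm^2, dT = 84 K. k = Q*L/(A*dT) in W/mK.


k = 123*13.5/1000/(38/10000*84) = 5.2 W/mK

5.2


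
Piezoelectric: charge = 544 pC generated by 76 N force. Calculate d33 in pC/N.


d33 = 544 / 76 = 7.2 pC/N

7.2


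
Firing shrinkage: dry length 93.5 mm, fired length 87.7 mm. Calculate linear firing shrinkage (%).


FS = (93.5 - 87.7) / 93.5 * 100 = 6.2%

6.2


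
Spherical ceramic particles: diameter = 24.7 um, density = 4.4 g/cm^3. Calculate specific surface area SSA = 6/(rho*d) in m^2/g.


SSA = 6 / (4.4 * 24.7) = 0.055 m^2/g

0.055


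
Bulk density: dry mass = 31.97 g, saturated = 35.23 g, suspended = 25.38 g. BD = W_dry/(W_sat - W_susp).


BD = 31.97 / (35.23 - 25.38) = 31.97 / 9.85 = 3.246 g/cm^3

3.246


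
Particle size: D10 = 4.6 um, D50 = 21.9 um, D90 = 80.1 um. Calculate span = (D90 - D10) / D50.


Span = (80.1 - 4.6) / 21.9 = 75.5 / 21.9 = 3.447

3.447


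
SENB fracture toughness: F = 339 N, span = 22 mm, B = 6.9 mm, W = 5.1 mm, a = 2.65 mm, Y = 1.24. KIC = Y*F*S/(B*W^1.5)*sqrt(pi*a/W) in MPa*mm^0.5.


KIC = 1.24*339*22/(6.9*5.1^1.5)*sqrt(pi*2.65/5.1) = 148.68

148.68


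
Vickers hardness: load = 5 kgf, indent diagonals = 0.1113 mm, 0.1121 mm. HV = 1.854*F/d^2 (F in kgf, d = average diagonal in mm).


d_avg = (0.1113+0.1121)/2 = 0.1117 mm
HV = 1.854*5/0.1117^2 = 743

743


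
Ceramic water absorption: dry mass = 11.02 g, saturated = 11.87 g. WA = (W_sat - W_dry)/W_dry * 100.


WA = (11.87 - 11.02) / 11.02 * 100 = 7.71%

7.71


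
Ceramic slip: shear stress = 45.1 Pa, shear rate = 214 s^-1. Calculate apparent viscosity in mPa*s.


eta = tau/gamma * 1000 = 45.1/214 * 1000 = 210.7 mPa*s

210.7


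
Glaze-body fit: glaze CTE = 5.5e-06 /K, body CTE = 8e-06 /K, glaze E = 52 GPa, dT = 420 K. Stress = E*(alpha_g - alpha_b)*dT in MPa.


Stress = 52*1000*(5.5e-06 - 8e-06)*420 = -54.6 MPa

-54.6


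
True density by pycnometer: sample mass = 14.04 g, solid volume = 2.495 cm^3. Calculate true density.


TD = 14.04 / 2.495 = 5.627 g/cm^3

5.627


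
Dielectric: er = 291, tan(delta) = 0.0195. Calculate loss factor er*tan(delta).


Loss = 291 * 0.0195 = 5.675

5.675


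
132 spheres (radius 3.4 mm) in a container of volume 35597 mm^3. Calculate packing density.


V_sphere = 4/3*pi*3.4^3 = 164.6362 mm^3
Total V = 132*164.6362 = 21731.9784 mm^3
PD = 21731.9784 / 35597 = 0.611

0.611


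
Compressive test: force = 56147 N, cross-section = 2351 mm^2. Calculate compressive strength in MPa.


CS = 56147 / 2351 = 23.9 MPa

23.9


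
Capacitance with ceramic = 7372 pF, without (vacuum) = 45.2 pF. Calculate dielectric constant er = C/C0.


er = 7372 / 45.2 = 163.1

163.1


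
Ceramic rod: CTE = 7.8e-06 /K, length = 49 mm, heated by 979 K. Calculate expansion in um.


dL = 7.8e-06 * 49 * 979 * 1000 = 374.174 um

374.174


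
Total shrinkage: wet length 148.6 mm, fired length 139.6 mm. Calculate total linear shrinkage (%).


TS = (148.6 - 139.6) / 148.6 * 100 = 6.06%

6.06


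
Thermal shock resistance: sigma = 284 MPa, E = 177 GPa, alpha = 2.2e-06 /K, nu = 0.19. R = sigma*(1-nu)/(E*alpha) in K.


R = 284*(1-0.19)/(177*1000*2.2e-06) = 591 K

591


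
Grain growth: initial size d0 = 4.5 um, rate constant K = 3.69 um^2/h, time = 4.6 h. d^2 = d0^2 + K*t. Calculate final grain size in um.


d^2 = 4.5^2 + 3.69*4.6 = 37.224
d = sqrt(37.224) = 6.1 um

6.1


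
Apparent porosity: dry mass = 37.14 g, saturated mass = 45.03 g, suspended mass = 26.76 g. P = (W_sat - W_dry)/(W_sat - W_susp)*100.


P = (45.03 - 37.14) / (45.03 - 26.76) * 100 = 7.89 / 18.27 * 100 = 43.2%

43.2


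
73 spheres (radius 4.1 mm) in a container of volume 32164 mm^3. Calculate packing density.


V_sphere = 4/3*pi*4.1^3 = 288.6956 mm^3
Total V = 73*288.6956 = 21074.7788 mm^3
PD = 21074.7788 / 32164 = 0.655

0.655


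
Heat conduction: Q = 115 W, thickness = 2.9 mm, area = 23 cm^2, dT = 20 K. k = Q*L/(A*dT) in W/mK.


k = 115*2.9/1000/(23/10000*20) = 7.25 W/mK

7.25


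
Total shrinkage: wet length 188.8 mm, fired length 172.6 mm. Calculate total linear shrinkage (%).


TS = (188.8 - 172.6) / 188.8 * 100 = 8.58%

8.58


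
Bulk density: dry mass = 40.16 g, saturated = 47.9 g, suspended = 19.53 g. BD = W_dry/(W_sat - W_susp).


BD = 40.16 / (47.9 - 19.53) = 40.16 / 28.37 = 1.416 g/cm^3

1.416


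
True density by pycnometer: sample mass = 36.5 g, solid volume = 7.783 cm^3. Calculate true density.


TD = 36.5 / 7.783 = 4.69 g/cm^3

4.69


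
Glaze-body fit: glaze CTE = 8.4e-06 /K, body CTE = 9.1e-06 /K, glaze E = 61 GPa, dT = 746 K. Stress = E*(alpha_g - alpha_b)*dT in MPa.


Stress = 61*1000*(8.4e-06 - 9.1e-06)*746 = -31.9 MPa

-31.9


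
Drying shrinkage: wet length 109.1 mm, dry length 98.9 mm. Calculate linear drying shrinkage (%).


DS = (109.1 - 98.9) / 109.1 * 100 = 9.35%

9.35


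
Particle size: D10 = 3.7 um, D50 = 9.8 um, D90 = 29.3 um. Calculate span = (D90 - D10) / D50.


Span = (29.3 - 3.7) / 9.8 = 25.6 / 9.8 = 2.612

2.612


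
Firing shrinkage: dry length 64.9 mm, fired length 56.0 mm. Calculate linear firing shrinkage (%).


FS = (64.9 - 56.0) / 64.9 * 100 = 13.71%

13.71


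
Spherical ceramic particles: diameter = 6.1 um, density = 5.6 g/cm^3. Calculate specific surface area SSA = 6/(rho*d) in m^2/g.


SSA = 6 / (5.6 * 6.1) = 0.176 m^2/g

0.176


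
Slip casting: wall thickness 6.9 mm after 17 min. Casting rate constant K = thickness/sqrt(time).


K = 6.9 / sqrt(17) = 6.9 / 4.1231 = 1.673 mm/min^0.5

1.673


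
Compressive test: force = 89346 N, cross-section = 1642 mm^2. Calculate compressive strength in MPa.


CS = 89346 / 1642 = 54.4 MPa

54.4


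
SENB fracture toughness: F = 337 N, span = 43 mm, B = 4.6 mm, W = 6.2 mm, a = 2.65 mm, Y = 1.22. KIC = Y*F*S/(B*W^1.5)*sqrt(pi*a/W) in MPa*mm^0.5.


KIC = 1.22*337*43/(4.6*6.2^1.5)*sqrt(pi*2.65/6.2) = 288.48

288.48


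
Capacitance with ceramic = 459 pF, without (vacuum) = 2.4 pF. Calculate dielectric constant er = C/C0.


er = 459 / 2.4 = 191.25

191.25


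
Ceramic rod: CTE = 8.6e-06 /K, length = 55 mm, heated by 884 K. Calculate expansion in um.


dL = 8.6e-06 * 55 * 884 * 1000 = 418.132 um

418.132


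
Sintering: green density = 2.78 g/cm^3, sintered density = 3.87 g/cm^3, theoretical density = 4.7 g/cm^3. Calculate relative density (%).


Relative = 3.87 / 4.7 * 100 = 82.3%

82.3


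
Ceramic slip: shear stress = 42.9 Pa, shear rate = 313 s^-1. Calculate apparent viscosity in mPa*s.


eta = tau/gamma * 1000 = 42.9/313 * 1000 = 137.1 mPa*s

137.1


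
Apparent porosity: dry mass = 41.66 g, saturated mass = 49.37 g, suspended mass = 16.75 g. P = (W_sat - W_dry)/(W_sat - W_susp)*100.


P = (49.37 - 41.66) / (49.37 - 16.75) * 100 = 7.71 / 32.62 * 100 = 23.6%

23.6


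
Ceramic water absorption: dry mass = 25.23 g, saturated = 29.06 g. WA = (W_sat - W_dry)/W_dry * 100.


WA = (29.06 - 25.23) / 25.23 * 100 = 15.18%

15.18


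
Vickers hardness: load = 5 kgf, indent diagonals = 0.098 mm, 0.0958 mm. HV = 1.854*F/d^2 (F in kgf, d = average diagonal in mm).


d_avg = (0.098+0.0958)/2 = 0.0969 mm
HV = 1.854*5/0.0969^2 = 987

987


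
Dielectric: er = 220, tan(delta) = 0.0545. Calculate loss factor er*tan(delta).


Loss = 220 * 0.0545 = 11.99

11.99


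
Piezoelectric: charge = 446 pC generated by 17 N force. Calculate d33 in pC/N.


d33 = 446 / 17 = 26.2 pC/N

26.2


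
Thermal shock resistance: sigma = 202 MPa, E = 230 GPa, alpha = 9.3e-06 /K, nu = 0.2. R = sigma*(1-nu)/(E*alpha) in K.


R = 202*(1-0.2)/(230*1000*9.3e-06) = 76 K

76


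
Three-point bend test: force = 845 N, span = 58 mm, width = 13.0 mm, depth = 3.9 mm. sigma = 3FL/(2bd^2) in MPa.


sigma = 3*845*58/(2*13.0*3.9^2) = 371.8 MPa

371.8


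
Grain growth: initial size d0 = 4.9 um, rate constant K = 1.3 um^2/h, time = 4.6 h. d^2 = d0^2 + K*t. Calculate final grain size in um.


d^2 = 4.9^2 + 1.3*4.6 = 29.99
d = sqrt(29.99) = 5.48 um

5.48


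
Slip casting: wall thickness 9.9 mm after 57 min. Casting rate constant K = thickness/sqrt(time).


K = 9.9 / sqrt(57) = 9.9 / 7.5498 = 1.311 mm/min^0.5

1.311


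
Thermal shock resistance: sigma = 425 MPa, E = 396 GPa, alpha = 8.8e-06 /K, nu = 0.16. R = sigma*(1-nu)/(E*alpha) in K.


R = 425*(1-0.16)/(396*1000*8.8e-06) = 102 K

102


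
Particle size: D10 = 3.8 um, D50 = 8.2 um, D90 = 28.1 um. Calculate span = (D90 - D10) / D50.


Span = (28.1 - 3.8) / 8.2 = 24.3 / 8.2 = 2.963

2.963


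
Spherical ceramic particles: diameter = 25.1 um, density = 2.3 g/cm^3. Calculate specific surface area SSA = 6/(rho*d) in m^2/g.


SSA = 6 / (2.3 * 25.1) = 0.104 m^2/g

0.104


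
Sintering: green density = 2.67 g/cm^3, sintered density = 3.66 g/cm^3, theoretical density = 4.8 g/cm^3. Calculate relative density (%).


Relative = 3.66 / 4.8 * 100 = 76.3%

76.3


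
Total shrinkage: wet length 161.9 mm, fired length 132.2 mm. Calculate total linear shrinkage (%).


TS = (161.9 - 132.2) / 161.9 * 100 = 18.34%

18.34


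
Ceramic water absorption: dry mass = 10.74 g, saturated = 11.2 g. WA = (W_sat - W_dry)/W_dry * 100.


WA = (11.2 - 10.74) / 10.74 * 100 = 4.28%

4.28


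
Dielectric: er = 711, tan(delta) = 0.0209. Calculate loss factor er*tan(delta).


Loss = 711 * 0.0209 = 14.86

14.86


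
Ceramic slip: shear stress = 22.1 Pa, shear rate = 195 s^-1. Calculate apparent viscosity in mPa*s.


eta = tau/gamma * 1000 = 22.1/195 * 1000 = 113.3 mPa*s

113.3


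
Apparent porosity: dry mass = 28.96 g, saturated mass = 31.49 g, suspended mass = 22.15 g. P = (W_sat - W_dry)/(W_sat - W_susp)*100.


P = (31.49 - 28.96) / (31.49 - 22.15) * 100 = 2.53 / 9.34 * 100 = 27.1%

27.1


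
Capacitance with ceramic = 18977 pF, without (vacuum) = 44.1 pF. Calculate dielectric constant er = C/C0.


er = 18977 / 44.1 = 430.32

430.32


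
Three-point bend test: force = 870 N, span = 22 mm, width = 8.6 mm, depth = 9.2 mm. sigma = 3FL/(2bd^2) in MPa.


sigma = 3*870*22/(2*8.6*9.2^2) = 39.4 MPa

39.4


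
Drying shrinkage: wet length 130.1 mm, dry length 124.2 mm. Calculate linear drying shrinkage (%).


DS = (130.1 - 124.2) / 130.1 * 100 = 4.53%

4.53


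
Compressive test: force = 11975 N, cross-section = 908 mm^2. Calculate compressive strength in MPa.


CS = 11975 / 908 = 13.2 MPa

13.2


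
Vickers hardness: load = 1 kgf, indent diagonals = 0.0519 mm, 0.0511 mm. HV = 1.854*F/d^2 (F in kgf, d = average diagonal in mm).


d_avg = (0.0519+0.0511)/2 = 0.0515 mm
HV = 1.854*1/0.0515^2 = 699

699


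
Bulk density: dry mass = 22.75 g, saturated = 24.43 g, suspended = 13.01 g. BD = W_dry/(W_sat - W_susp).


BD = 22.75 / (24.43 - 13.01) = 22.75 / 11.42 = 1.992 g/cm^3

1.992


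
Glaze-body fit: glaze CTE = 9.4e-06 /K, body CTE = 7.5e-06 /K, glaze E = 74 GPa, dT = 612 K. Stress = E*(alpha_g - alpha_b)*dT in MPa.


Stress = 74*1000*(9.4e-06 - 7.5e-06)*612 = 86.0 MPa

86.0


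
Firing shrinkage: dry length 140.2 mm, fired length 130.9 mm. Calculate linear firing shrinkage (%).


FS = (140.2 - 130.9) / 140.2 * 100 = 6.63%

6.63


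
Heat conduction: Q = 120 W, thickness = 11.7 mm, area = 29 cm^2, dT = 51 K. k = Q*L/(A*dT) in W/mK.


k = 120*11.7/1000/(29/10000*51) = 9.49 W/mK

9.49


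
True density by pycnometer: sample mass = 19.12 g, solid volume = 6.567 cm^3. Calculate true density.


TD = 19.12 / 6.567 = 2.912 g/cm^3

2.912


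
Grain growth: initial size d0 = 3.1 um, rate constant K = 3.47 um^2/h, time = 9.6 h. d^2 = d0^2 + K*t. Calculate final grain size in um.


d^2 = 3.1^2 + 3.47*9.6 = 42.922
d = sqrt(42.922) = 6.55 um

6.55


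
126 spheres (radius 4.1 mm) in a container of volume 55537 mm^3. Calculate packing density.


V_sphere = 4/3*pi*4.1^3 = 288.6956 mm^3
Total V = 126*288.6956 = 36375.6456 mm^3
PD = 36375.6456 / 55537 = 0.655

0.655


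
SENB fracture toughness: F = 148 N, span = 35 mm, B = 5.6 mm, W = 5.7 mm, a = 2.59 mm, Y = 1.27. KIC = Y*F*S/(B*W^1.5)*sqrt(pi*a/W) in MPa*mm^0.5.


KIC = 1.27*148*35/(5.6*5.7^1.5)*sqrt(pi*2.59/5.7) = 103.14

103.14


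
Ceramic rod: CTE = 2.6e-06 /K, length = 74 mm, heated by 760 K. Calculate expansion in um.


dL = 2.6e-06 * 74 * 760 * 1000 = 146.224 um

146.224


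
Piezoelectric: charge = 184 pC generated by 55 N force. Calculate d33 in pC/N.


d33 = 184 / 55 = 3.3 pC/N

3.3


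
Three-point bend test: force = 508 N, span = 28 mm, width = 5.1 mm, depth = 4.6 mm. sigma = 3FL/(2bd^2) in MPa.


sigma = 3*508*28/(2*5.1*4.6^2) = 197.7 MPa

197.7


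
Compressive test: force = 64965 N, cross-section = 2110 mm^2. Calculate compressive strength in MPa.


CS = 64965 / 2110 = 30.8 MPa

30.8


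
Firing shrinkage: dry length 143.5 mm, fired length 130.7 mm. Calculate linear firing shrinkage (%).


FS = (143.5 - 130.7) / 143.5 * 100 = 8.92%

8.92


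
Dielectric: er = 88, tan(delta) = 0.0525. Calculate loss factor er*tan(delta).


Loss = 88 * 0.0525 = 4.62

4.62


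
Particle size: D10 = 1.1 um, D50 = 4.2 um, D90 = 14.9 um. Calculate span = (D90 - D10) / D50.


Span = (14.9 - 1.1) / 4.2 = 13.8 / 4.2 = 3.286

3.286


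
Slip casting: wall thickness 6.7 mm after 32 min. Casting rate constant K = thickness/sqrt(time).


K = 6.7 / sqrt(32) = 6.7 / 5.6569 = 1.184 mm/min^0.5

1.184


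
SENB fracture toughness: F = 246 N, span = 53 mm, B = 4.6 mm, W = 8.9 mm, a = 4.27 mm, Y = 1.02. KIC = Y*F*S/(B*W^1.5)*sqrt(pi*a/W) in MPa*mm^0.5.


KIC = 1.02*246*53/(4.6*8.9^1.5)*sqrt(pi*4.27/8.9) = 133.68

133.68


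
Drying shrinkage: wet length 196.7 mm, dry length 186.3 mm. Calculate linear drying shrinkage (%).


DS = (196.7 - 186.3) / 196.7 * 100 = 5.29%

5.29


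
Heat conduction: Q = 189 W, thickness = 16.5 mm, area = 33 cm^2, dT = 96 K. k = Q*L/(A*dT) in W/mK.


k = 189*16.5/1000/(33/10000*96) = 9.84 W/mK

9.84


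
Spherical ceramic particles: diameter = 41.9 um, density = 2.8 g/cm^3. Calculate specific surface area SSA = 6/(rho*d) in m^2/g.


SSA = 6 / (2.8 * 41.9) = 0.051 m^2/g

0.051


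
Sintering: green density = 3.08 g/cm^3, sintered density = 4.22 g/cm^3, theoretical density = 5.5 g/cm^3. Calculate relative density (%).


Relative = 4.22 / 5.5 * 100 = 76.7%

76.7


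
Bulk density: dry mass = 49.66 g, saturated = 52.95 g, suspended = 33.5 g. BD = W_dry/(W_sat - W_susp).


BD = 49.66 / (52.95 - 33.5) = 49.66 / 19.45 = 2.553 g/cm^3

2.553


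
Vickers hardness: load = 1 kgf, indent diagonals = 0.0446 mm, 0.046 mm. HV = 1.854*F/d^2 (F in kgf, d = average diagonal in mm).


d_avg = (0.0446+0.046)/2 = 0.0453 mm
HV = 1.854*1/0.0453^2 = 903

903


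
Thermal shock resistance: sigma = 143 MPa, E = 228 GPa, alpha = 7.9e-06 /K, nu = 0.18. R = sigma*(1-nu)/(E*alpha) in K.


R = 143*(1-0.18)/(228*1000*7.9e-06) = 65 K

65


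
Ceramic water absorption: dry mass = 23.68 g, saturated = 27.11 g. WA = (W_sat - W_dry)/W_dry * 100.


WA = (27.11 - 23.68) / 23.68 * 100 = 14.48%

14.48


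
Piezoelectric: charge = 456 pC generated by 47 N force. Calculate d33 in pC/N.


d33 = 456 / 47 = 9.7 pC/N

9.7


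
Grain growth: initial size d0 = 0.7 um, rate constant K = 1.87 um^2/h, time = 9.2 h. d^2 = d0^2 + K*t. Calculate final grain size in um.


d^2 = 0.7^2 + 1.87*9.2 = 17.694
d = sqrt(17.694) = 4.21 um

4.21


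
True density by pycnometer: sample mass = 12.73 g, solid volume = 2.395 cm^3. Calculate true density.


TD = 12.73 / 2.395 = 5.315 g/cm^3

5.315


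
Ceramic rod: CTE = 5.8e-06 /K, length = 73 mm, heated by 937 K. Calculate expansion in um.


dL = 5.8e-06 * 73 * 937 * 1000 = 396.726 um

396.726


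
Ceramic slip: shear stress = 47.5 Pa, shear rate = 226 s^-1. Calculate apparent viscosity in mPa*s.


eta = tau/gamma * 1000 = 47.5/226 * 1000 = 210.2 mPa*s

210.2


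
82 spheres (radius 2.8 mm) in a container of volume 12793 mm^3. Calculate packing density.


V_sphere = 4/3*pi*2.8^3 = 91.9523 mm^3
Total V = 82*91.9523 = 7540.0886 mm^3
PD = 7540.0886 / 12793 = 0.589

0.589


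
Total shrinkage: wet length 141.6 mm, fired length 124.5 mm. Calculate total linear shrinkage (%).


TS = (141.6 - 124.5) / 141.6 * 100 = 12.08%

12.08


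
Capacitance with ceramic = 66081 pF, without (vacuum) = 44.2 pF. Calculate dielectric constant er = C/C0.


er = 66081 / 44.2 = 1495.05

1495.05


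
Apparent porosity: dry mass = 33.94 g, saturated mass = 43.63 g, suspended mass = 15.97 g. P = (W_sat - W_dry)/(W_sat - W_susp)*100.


P = (43.63 - 33.94) / (43.63 - 15.97) * 100 = 9.69 / 27.66 * 100 = 35.0%

35.0


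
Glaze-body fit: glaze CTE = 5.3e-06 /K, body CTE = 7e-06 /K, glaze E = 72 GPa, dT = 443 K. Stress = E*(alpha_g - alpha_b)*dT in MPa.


Stress = 72*1000*(5.3e-06 - 7e-06)*443 = -54.2 MPa

-54.2


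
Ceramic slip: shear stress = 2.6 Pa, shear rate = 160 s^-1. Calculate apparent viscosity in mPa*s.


eta = tau/gamma * 1000 = 2.6/160 * 1000 = 16.3 mPa*s

16.3


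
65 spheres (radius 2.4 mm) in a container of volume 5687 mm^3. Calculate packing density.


V_sphere = 4/3*pi*2.4^3 = 57.9058 mm^3
Total V = 65*57.9058 = 3763.877 mm^3
PD = 3763.877 / 5687 = 0.662

0.662


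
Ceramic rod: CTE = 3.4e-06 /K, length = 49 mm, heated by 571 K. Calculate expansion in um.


dL = 3.4e-06 * 49 * 571 * 1000 = 95.129 um

95.129


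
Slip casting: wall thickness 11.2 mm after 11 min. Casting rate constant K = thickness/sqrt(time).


K = 11.2 / sqrt(11) = 11.2 / 3.3166 = 3.377 mm/min^0.5

3.377


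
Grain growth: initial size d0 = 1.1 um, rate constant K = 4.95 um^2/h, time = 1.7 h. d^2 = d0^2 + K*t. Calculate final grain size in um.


d^2 = 1.1^2 + 4.95*1.7 = 9.625
d = sqrt(9.625) = 3.1 um

3.1


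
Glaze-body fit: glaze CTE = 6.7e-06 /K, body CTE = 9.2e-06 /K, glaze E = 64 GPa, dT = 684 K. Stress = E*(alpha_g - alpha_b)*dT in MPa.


Stress = 64*1000*(6.7e-06 - 9.2e-06)*684 = -109.4 MPa

-109.4


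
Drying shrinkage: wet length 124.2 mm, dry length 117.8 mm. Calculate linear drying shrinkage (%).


DS = (124.2 - 117.8) / 124.2 * 100 = 5.15%

5.15


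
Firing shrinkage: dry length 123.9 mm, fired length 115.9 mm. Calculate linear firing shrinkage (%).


FS = (123.9 - 115.9) / 123.9 * 100 = 6.46%

6.46


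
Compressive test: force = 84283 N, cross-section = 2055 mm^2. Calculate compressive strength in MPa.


CS = 84283 / 2055 = 41.0 MPa

41.0


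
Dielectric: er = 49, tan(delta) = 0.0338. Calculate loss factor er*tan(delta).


Loss = 49 * 0.0338 = 1.656

1.656


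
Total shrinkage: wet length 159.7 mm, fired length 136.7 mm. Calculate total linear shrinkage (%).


TS = (159.7 - 136.7) / 159.7 * 100 = 14.4%

14.4


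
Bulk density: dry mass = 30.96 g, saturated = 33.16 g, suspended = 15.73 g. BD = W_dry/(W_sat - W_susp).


BD = 30.96 / (33.16 - 15.73) = 30.96 / 17.43 = 1.776 g/cm^3

1.776


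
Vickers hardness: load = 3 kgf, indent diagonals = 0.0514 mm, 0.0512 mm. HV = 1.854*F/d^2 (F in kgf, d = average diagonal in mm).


d_avg = (0.0514+0.0512)/2 = 0.0513 mm
HV = 1.854*3/0.0513^2 = 2113

2113


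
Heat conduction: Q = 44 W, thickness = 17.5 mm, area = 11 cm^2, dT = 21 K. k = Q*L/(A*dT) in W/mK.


k = 44*17.5/1000/(11/10000*21) = 33.33 W/mK

33.33


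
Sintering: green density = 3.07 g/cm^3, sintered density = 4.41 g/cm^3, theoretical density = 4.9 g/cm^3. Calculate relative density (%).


Relative = 4.41 / 4.9 * 100 = 90.0%

90.0


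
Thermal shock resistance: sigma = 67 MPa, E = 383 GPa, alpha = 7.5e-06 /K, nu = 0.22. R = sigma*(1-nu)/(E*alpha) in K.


R = 67*(1-0.22)/(383*1000*7.5e-06) = 18 K

18


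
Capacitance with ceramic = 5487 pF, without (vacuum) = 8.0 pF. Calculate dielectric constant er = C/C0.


er = 5487 / 8.0 = 685.88

685.88


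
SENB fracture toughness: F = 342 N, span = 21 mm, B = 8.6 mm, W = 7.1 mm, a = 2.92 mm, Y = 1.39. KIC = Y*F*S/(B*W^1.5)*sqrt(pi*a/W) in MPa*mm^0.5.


KIC = 1.39*342*21/(8.6*7.1^1.5)*sqrt(pi*2.92/7.1) = 69.74

69.74


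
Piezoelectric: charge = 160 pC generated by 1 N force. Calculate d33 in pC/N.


d33 = 160 / 1 = 160.0 pC/N

160.0


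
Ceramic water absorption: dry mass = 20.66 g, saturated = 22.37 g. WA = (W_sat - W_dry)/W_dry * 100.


WA = (22.37 - 20.66) / 20.66 * 100 = 8.28%

8.28


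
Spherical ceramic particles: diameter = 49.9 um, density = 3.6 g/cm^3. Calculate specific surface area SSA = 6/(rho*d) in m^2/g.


SSA = 6 / (3.6 * 49.9) = 0.033 m^2/g

0.033


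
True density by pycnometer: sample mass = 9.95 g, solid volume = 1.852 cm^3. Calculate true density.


TD = 9.95 / 1.852 = 5.373 g/cm^3

5.373


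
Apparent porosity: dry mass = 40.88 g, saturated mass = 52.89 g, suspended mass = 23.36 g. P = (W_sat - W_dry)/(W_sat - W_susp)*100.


P = (52.89 - 40.88) / (52.89 - 23.36) * 100 = 12.01 / 29.53 * 100 = 40.7%

40.7


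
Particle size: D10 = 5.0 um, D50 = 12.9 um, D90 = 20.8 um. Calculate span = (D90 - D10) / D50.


Span = (20.8 - 5.0) / 12.9 = 15.8 / 12.9 = 1.225

1.225


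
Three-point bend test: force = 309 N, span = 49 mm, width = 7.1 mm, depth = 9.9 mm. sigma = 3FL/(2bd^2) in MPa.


sigma = 3*309*49/(2*7.1*9.9^2) = 32.6 MPa

32.6


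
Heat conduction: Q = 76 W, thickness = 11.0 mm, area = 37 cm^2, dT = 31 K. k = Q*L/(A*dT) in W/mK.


k = 76*11.0/1000/(37/10000*31) = 7.29 W/mK

7.29


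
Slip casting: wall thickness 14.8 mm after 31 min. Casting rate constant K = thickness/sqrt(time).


K = 14.8 / sqrt(31) = 14.8 / 5.5678 = 2.658 mm/min^0.5

2.658


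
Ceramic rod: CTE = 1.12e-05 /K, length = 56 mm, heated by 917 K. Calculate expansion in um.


dL = 1.12e-05 * 56 * 917 * 1000 = 575.142 um

575.142


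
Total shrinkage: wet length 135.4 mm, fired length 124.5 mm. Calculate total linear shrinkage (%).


TS = (135.4 - 124.5) / 135.4 * 100 = 8.05%

8.05


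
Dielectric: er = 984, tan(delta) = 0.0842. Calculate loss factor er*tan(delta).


Loss = 984 * 0.0842 = 82.853

82.853


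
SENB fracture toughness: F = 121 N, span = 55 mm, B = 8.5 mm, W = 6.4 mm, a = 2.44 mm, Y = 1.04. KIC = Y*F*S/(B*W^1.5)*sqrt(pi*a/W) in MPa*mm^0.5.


KIC = 1.04*121*55/(8.5*6.4^1.5)*sqrt(pi*2.44/6.4) = 55.04

55.04


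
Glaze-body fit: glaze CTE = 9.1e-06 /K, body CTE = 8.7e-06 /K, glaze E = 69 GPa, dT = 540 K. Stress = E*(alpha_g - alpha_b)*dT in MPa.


Stress = 69*1000*(9.1e-06 - 8.7e-06)*540 = 14.9 MPa

14.9


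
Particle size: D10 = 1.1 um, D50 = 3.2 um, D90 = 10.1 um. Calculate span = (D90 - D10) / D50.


Span = (10.1 - 1.1) / 3.2 = 9.0 / 3.2 = 2.813

2.813


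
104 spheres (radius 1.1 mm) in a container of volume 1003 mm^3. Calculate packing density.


V_sphere = 4/3*pi*1.1^3 = 5.5753 mm^3
Total V = 104*5.5753 = 579.8312 mm^3
PD = 579.8312 / 1003 = 0.578

0.578


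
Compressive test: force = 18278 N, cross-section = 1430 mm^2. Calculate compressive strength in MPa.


CS = 18278 / 1430 = 12.8 MPa

12.8


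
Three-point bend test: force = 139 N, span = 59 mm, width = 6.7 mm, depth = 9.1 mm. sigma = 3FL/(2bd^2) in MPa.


sigma = 3*139*59/(2*6.7*9.1^2) = 22.2 MPa

22.2


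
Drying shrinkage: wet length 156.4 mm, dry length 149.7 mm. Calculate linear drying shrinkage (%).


DS = (156.4 - 149.7) / 156.4 * 100 = 4.28%

4.28


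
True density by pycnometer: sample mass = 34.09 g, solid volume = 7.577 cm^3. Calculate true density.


TD = 34.09 / 7.577 = 4.499 g/cm^3

4.499


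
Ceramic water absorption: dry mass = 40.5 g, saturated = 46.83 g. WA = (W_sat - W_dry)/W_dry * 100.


WA = (46.83 - 40.5) / 40.5 * 100 = 15.63%

15.63


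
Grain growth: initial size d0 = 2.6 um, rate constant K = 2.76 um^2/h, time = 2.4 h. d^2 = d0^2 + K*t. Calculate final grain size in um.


d^2 = 2.6^2 + 2.76*2.4 = 13.384
d = sqrt(13.384) = 3.66 um

3.66


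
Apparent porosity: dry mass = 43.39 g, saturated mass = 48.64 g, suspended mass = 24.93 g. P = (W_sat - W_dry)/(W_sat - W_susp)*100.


P = (48.64 - 43.39) / (48.64 - 24.93) * 100 = 5.25 / 23.71 * 100 = 22.1%

22.1


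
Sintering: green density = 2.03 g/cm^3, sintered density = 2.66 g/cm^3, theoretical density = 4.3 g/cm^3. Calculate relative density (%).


Relative = 2.66 / 4.3 * 100 = 61.9%

61.9


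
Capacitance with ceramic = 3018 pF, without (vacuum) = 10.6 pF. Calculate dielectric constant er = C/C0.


er = 3018 / 10.6 = 284.72

284.72


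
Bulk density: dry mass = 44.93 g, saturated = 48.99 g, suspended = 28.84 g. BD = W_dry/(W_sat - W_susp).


BD = 44.93 / (48.99 - 28.84) = 44.93 / 20.15 = 2.23 g/cm^3

2.23


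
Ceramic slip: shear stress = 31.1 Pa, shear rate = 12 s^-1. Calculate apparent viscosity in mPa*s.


eta = tau/gamma * 1000 = 31.1/12 * 1000 = 2591.7 mPa*s

2591.7
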